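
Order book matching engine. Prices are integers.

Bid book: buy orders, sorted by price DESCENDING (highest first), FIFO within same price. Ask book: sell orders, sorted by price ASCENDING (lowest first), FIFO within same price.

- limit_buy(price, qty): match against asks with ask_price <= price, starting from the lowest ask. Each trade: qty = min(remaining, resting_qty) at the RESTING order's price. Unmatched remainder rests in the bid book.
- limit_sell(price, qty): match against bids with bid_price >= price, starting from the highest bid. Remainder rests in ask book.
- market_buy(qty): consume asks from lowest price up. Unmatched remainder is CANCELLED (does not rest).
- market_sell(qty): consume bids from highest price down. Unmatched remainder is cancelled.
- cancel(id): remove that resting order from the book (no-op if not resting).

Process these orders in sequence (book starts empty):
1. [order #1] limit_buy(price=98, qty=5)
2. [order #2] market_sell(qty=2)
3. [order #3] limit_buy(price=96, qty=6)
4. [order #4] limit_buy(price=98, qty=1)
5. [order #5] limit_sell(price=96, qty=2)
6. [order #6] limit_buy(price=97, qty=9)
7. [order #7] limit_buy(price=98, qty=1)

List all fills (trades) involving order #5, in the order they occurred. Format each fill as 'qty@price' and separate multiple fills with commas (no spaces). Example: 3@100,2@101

Answer: 2@98

Derivation:
After op 1 [order #1] limit_buy(price=98, qty=5): fills=none; bids=[#1:5@98] asks=[-]
After op 2 [order #2] market_sell(qty=2): fills=#1x#2:2@98; bids=[#1:3@98] asks=[-]
After op 3 [order #3] limit_buy(price=96, qty=6): fills=none; bids=[#1:3@98 #3:6@96] asks=[-]
After op 4 [order #4] limit_buy(price=98, qty=1): fills=none; bids=[#1:3@98 #4:1@98 #3:6@96] asks=[-]
After op 5 [order #5] limit_sell(price=96, qty=2): fills=#1x#5:2@98; bids=[#1:1@98 #4:1@98 #3:6@96] asks=[-]
After op 6 [order #6] limit_buy(price=97, qty=9): fills=none; bids=[#1:1@98 #4:1@98 #6:9@97 #3:6@96] asks=[-]
After op 7 [order #7] limit_buy(price=98, qty=1): fills=none; bids=[#1:1@98 #4:1@98 #7:1@98 #6:9@97 #3:6@96] asks=[-]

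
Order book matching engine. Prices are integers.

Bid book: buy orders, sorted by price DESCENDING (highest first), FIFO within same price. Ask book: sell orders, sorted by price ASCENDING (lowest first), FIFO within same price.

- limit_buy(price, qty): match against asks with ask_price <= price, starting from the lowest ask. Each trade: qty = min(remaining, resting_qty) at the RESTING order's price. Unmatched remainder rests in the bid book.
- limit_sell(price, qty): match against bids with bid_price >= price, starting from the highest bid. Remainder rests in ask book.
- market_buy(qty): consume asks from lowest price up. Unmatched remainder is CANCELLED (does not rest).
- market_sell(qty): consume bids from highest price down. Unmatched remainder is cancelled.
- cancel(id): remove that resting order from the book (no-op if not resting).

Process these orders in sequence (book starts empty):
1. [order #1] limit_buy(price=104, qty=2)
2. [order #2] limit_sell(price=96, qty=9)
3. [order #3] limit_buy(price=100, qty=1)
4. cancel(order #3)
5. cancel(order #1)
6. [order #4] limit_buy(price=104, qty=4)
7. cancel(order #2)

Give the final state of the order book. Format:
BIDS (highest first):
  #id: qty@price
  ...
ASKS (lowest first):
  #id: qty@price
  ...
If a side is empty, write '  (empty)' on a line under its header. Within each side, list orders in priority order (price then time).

After op 1 [order #1] limit_buy(price=104, qty=2): fills=none; bids=[#1:2@104] asks=[-]
After op 2 [order #2] limit_sell(price=96, qty=9): fills=#1x#2:2@104; bids=[-] asks=[#2:7@96]
After op 3 [order #3] limit_buy(price=100, qty=1): fills=#3x#2:1@96; bids=[-] asks=[#2:6@96]
After op 4 cancel(order #3): fills=none; bids=[-] asks=[#2:6@96]
After op 5 cancel(order #1): fills=none; bids=[-] asks=[#2:6@96]
After op 6 [order #4] limit_buy(price=104, qty=4): fills=#4x#2:4@96; bids=[-] asks=[#2:2@96]
After op 7 cancel(order #2): fills=none; bids=[-] asks=[-]

Answer: BIDS (highest first):
  (empty)
ASKS (lowest first):
  (empty)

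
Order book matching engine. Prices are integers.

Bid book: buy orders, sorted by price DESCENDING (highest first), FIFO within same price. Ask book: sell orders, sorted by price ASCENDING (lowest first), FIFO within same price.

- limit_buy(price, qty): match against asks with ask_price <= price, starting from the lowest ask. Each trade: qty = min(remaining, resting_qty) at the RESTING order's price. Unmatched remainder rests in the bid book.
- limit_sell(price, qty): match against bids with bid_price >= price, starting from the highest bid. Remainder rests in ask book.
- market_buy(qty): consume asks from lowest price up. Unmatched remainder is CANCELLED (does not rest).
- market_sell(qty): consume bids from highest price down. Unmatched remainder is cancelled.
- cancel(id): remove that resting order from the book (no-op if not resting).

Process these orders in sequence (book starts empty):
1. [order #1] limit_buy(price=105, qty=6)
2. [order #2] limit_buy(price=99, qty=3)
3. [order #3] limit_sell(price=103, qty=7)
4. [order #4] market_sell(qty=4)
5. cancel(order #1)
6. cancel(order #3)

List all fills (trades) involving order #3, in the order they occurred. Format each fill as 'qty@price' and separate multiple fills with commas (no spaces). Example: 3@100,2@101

After op 1 [order #1] limit_buy(price=105, qty=6): fills=none; bids=[#1:6@105] asks=[-]
After op 2 [order #2] limit_buy(price=99, qty=3): fills=none; bids=[#1:6@105 #2:3@99] asks=[-]
After op 3 [order #3] limit_sell(price=103, qty=7): fills=#1x#3:6@105; bids=[#2:3@99] asks=[#3:1@103]
After op 4 [order #4] market_sell(qty=4): fills=#2x#4:3@99; bids=[-] asks=[#3:1@103]
After op 5 cancel(order #1): fills=none; bids=[-] asks=[#3:1@103]
After op 6 cancel(order #3): fills=none; bids=[-] asks=[-]

Answer: 6@105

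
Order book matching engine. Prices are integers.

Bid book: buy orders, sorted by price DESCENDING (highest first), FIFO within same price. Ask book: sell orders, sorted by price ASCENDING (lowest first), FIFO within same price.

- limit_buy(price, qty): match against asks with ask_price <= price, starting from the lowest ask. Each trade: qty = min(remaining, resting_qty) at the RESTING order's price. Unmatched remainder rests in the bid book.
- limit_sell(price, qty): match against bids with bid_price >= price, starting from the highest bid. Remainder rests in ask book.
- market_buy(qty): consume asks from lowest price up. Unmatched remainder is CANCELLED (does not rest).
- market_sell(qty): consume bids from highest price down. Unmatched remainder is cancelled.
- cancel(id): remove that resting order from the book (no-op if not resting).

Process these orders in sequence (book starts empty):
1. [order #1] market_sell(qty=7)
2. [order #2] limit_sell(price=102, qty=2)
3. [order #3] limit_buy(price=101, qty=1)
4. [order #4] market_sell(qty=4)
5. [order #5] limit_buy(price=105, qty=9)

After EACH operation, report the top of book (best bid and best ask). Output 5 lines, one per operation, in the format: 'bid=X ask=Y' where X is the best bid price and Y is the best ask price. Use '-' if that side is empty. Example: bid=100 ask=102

After op 1 [order #1] market_sell(qty=7): fills=none; bids=[-] asks=[-]
After op 2 [order #2] limit_sell(price=102, qty=2): fills=none; bids=[-] asks=[#2:2@102]
After op 3 [order #3] limit_buy(price=101, qty=1): fills=none; bids=[#3:1@101] asks=[#2:2@102]
After op 4 [order #4] market_sell(qty=4): fills=#3x#4:1@101; bids=[-] asks=[#2:2@102]
After op 5 [order #5] limit_buy(price=105, qty=9): fills=#5x#2:2@102; bids=[#5:7@105] asks=[-]

Answer: bid=- ask=-
bid=- ask=102
bid=101 ask=102
bid=- ask=102
bid=105 ask=-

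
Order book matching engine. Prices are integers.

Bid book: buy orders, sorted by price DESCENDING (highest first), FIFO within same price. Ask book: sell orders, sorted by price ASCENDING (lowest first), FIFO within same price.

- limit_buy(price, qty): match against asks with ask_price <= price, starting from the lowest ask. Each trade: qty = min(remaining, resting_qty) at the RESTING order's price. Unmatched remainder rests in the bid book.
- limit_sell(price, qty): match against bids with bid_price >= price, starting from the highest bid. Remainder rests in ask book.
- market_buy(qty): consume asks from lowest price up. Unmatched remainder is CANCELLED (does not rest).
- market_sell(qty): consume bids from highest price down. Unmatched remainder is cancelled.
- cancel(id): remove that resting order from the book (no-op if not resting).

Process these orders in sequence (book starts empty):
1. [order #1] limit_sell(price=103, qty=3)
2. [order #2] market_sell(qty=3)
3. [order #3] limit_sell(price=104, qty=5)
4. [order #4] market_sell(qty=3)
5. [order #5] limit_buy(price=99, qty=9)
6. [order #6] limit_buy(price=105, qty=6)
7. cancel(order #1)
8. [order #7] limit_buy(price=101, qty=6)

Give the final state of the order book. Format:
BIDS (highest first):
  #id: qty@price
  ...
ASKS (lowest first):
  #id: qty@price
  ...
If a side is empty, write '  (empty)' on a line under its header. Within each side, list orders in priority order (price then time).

After op 1 [order #1] limit_sell(price=103, qty=3): fills=none; bids=[-] asks=[#1:3@103]
After op 2 [order #2] market_sell(qty=3): fills=none; bids=[-] asks=[#1:3@103]
After op 3 [order #3] limit_sell(price=104, qty=5): fills=none; bids=[-] asks=[#1:3@103 #3:5@104]
After op 4 [order #4] market_sell(qty=3): fills=none; bids=[-] asks=[#1:3@103 #3:5@104]
After op 5 [order #5] limit_buy(price=99, qty=9): fills=none; bids=[#5:9@99] asks=[#1:3@103 #3:5@104]
After op 6 [order #6] limit_buy(price=105, qty=6): fills=#6x#1:3@103 #6x#3:3@104; bids=[#5:9@99] asks=[#3:2@104]
After op 7 cancel(order #1): fills=none; bids=[#5:9@99] asks=[#3:2@104]
After op 8 [order #7] limit_buy(price=101, qty=6): fills=none; bids=[#7:6@101 #5:9@99] asks=[#3:2@104]

Answer: BIDS (highest first):
  #7: 6@101
  #5: 9@99
ASKS (lowest first):
  #3: 2@104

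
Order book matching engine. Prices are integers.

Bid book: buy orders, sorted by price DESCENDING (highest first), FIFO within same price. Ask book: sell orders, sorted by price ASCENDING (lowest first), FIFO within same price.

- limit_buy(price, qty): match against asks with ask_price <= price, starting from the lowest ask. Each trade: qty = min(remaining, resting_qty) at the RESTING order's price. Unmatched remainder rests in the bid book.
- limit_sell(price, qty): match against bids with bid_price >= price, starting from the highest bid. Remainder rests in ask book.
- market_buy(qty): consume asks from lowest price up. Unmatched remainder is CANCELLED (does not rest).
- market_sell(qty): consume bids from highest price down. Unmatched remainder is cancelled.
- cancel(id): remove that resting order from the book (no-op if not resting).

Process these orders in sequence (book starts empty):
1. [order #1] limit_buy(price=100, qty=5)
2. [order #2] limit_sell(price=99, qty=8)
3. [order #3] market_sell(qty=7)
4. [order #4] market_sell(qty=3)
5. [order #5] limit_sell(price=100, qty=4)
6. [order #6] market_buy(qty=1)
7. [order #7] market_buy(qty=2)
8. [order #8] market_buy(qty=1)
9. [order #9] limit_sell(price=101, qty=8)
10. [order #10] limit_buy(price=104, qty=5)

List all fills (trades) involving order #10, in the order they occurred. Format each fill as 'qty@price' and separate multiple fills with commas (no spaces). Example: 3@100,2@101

After op 1 [order #1] limit_buy(price=100, qty=5): fills=none; bids=[#1:5@100] asks=[-]
After op 2 [order #2] limit_sell(price=99, qty=8): fills=#1x#2:5@100; bids=[-] asks=[#2:3@99]
After op 3 [order #3] market_sell(qty=7): fills=none; bids=[-] asks=[#2:3@99]
After op 4 [order #4] market_sell(qty=3): fills=none; bids=[-] asks=[#2:3@99]
After op 5 [order #5] limit_sell(price=100, qty=4): fills=none; bids=[-] asks=[#2:3@99 #5:4@100]
After op 6 [order #6] market_buy(qty=1): fills=#6x#2:1@99; bids=[-] asks=[#2:2@99 #5:4@100]
After op 7 [order #7] market_buy(qty=2): fills=#7x#2:2@99; bids=[-] asks=[#5:4@100]
After op 8 [order #8] market_buy(qty=1): fills=#8x#5:1@100; bids=[-] asks=[#5:3@100]
After op 9 [order #9] limit_sell(price=101, qty=8): fills=none; bids=[-] asks=[#5:3@100 #9:8@101]
After op 10 [order #10] limit_buy(price=104, qty=5): fills=#10x#5:3@100 #10x#9:2@101; bids=[-] asks=[#9:6@101]

Answer: 3@100,2@101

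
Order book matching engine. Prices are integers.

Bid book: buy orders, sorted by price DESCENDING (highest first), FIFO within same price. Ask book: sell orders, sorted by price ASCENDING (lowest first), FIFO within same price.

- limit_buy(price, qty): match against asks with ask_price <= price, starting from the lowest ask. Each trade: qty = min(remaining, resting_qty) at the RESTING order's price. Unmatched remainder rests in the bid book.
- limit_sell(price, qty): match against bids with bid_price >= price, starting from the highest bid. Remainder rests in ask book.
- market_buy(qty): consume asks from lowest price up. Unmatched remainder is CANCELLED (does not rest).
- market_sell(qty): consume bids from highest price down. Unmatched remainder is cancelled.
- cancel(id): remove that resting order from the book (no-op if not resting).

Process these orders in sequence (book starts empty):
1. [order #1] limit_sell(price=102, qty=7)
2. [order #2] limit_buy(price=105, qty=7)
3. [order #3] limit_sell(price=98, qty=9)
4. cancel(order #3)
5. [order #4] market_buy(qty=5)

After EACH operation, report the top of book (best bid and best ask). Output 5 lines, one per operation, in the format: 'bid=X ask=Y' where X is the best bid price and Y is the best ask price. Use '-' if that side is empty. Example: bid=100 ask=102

After op 1 [order #1] limit_sell(price=102, qty=7): fills=none; bids=[-] asks=[#1:7@102]
After op 2 [order #2] limit_buy(price=105, qty=7): fills=#2x#1:7@102; bids=[-] asks=[-]
After op 3 [order #3] limit_sell(price=98, qty=9): fills=none; bids=[-] asks=[#3:9@98]
After op 4 cancel(order #3): fills=none; bids=[-] asks=[-]
After op 5 [order #4] market_buy(qty=5): fills=none; bids=[-] asks=[-]

Answer: bid=- ask=102
bid=- ask=-
bid=- ask=98
bid=- ask=-
bid=- ask=-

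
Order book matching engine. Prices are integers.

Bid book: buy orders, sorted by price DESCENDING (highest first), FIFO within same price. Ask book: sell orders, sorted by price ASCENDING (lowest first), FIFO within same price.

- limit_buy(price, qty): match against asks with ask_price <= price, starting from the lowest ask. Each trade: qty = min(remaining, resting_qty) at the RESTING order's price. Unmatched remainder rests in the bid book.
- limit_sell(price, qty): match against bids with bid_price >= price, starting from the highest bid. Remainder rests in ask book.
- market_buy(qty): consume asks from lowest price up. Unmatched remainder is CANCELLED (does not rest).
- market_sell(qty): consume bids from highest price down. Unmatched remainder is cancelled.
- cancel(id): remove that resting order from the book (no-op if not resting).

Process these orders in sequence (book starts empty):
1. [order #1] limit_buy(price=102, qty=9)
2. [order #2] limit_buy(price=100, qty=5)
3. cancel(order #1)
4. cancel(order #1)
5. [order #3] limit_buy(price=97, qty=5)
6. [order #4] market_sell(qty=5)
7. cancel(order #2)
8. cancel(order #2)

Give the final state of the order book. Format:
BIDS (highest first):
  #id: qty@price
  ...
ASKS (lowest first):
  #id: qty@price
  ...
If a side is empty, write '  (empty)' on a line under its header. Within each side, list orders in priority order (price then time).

Answer: BIDS (highest first):
  #3: 5@97
ASKS (lowest first):
  (empty)

Derivation:
After op 1 [order #1] limit_buy(price=102, qty=9): fills=none; bids=[#1:9@102] asks=[-]
After op 2 [order #2] limit_buy(price=100, qty=5): fills=none; bids=[#1:9@102 #2:5@100] asks=[-]
After op 3 cancel(order #1): fills=none; bids=[#2:5@100] asks=[-]
After op 4 cancel(order #1): fills=none; bids=[#2:5@100] asks=[-]
After op 5 [order #3] limit_buy(price=97, qty=5): fills=none; bids=[#2:5@100 #3:5@97] asks=[-]
After op 6 [order #4] market_sell(qty=5): fills=#2x#4:5@100; bids=[#3:5@97] asks=[-]
After op 7 cancel(order #2): fills=none; bids=[#3:5@97] asks=[-]
After op 8 cancel(order #2): fills=none; bids=[#3:5@97] asks=[-]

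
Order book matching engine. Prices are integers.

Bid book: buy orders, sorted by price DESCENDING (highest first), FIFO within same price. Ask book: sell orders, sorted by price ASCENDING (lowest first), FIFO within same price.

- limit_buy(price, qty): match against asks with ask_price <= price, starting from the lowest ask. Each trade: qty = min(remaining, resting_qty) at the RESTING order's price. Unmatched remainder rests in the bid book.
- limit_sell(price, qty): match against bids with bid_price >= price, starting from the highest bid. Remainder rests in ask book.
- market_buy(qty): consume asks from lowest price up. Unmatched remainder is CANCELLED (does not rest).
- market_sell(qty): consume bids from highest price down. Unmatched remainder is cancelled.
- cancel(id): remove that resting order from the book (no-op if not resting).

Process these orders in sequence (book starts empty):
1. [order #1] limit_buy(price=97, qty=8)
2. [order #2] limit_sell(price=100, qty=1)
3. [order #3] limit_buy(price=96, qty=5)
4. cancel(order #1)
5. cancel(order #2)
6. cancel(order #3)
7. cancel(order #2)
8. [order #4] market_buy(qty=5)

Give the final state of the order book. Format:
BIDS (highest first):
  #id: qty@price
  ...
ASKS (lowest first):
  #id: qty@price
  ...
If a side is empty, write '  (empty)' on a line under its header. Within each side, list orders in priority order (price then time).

Answer: BIDS (highest first):
  (empty)
ASKS (lowest first):
  (empty)

Derivation:
After op 1 [order #1] limit_buy(price=97, qty=8): fills=none; bids=[#1:8@97] asks=[-]
After op 2 [order #2] limit_sell(price=100, qty=1): fills=none; bids=[#1:8@97] asks=[#2:1@100]
After op 3 [order #3] limit_buy(price=96, qty=5): fills=none; bids=[#1:8@97 #3:5@96] asks=[#2:1@100]
After op 4 cancel(order #1): fills=none; bids=[#3:5@96] asks=[#2:1@100]
After op 5 cancel(order #2): fills=none; bids=[#3:5@96] asks=[-]
After op 6 cancel(order #3): fills=none; bids=[-] asks=[-]
After op 7 cancel(order #2): fills=none; bids=[-] asks=[-]
After op 8 [order #4] market_buy(qty=5): fills=none; bids=[-] asks=[-]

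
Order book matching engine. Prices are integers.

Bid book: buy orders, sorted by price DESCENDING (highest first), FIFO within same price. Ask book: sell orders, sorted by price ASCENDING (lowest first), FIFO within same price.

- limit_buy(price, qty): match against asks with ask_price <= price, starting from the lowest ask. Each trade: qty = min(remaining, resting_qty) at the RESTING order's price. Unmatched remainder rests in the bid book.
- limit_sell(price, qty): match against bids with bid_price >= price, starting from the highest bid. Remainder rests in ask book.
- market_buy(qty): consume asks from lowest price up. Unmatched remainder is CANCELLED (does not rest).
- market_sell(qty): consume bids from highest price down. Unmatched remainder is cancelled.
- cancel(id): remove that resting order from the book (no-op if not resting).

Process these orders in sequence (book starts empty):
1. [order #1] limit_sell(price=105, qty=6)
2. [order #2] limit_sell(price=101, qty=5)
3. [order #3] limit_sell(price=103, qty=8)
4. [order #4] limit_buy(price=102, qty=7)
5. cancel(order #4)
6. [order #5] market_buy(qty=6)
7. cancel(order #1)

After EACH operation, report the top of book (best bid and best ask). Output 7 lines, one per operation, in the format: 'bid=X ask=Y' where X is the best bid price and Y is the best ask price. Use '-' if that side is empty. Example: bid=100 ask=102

After op 1 [order #1] limit_sell(price=105, qty=6): fills=none; bids=[-] asks=[#1:6@105]
After op 2 [order #2] limit_sell(price=101, qty=5): fills=none; bids=[-] asks=[#2:5@101 #1:6@105]
After op 3 [order #3] limit_sell(price=103, qty=8): fills=none; bids=[-] asks=[#2:5@101 #3:8@103 #1:6@105]
After op 4 [order #4] limit_buy(price=102, qty=7): fills=#4x#2:5@101; bids=[#4:2@102] asks=[#3:8@103 #1:6@105]
After op 5 cancel(order #4): fills=none; bids=[-] asks=[#3:8@103 #1:6@105]
After op 6 [order #5] market_buy(qty=6): fills=#5x#3:6@103; bids=[-] asks=[#3:2@103 #1:6@105]
After op 7 cancel(order #1): fills=none; bids=[-] asks=[#3:2@103]

Answer: bid=- ask=105
bid=- ask=101
bid=- ask=101
bid=102 ask=103
bid=- ask=103
bid=- ask=103
bid=- ask=103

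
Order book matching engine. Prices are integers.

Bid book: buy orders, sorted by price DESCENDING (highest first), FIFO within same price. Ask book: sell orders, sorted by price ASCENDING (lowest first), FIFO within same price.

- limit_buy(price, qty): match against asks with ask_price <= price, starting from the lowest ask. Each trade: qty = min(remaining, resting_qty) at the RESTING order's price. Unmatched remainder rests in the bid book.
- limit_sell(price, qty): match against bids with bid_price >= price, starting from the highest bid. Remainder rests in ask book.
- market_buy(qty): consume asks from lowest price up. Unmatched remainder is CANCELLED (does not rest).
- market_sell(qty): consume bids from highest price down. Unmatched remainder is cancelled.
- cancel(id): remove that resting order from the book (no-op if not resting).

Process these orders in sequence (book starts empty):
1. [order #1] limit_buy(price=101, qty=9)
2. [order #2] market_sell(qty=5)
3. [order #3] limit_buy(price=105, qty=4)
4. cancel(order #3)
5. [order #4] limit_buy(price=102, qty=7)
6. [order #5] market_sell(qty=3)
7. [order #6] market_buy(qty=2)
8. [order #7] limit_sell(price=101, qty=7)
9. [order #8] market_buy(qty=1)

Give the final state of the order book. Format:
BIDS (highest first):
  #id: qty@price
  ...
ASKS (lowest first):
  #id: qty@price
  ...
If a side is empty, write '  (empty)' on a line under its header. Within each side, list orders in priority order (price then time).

Answer: BIDS (highest first):
  #1: 1@101
ASKS (lowest first):
  (empty)

Derivation:
After op 1 [order #1] limit_buy(price=101, qty=9): fills=none; bids=[#1:9@101] asks=[-]
After op 2 [order #2] market_sell(qty=5): fills=#1x#2:5@101; bids=[#1:4@101] asks=[-]
After op 3 [order #3] limit_buy(price=105, qty=4): fills=none; bids=[#3:4@105 #1:4@101] asks=[-]
After op 4 cancel(order #3): fills=none; bids=[#1:4@101] asks=[-]
After op 5 [order #4] limit_buy(price=102, qty=7): fills=none; bids=[#4:7@102 #1:4@101] asks=[-]
After op 6 [order #5] market_sell(qty=3): fills=#4x#5:3@102; bids=[#4:4@102 #1:4@101] asks=[-]
After op 7 [order #6] market_buy(qty=2): fills=none; bids=[#4:4@102 #1:4@101] asks=[-]
After op 8 [order #7] limit_sell(price=101, qty=7): fills=#4x#7:4@102 #1x#7:3@101; bids=[#1:1@101] asks=[-]
After op 9 [order #8] market_buy(qty=1): fills=none; bids=[#1:1@101] asks=[-]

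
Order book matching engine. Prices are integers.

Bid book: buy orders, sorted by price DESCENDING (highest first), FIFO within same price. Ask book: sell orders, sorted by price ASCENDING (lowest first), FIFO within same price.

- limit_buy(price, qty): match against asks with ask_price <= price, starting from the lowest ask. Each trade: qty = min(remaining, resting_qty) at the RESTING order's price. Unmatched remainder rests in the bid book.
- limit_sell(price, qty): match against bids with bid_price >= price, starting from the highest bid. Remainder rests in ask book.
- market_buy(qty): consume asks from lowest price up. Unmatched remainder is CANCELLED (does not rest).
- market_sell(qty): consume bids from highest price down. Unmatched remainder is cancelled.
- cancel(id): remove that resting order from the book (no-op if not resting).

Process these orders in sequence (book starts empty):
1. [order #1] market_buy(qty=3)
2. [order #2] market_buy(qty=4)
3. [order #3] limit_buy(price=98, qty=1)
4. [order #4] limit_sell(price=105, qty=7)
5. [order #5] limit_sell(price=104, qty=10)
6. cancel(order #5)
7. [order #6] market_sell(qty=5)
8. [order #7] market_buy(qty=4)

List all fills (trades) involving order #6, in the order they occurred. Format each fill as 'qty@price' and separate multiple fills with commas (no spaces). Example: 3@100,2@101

After op 1 [order #1] market_buy(qty=3): fills=none; bids=[-] asks=[-]
After op 2 [order #2] market_buy(qty=4): fills=none; bids=[-] asks=[-]
After op 3 [order #3] limit_buy(price=98, qty=1): fills=none; bids=[#3:1@98] asks=[-]
After op 4 [order #4] limit_sell(price=105, qty=7): fills=none; bids=[#3:1@98] asks=[#4:7@105]
After op 5 [order #5] limit_sell(price=104, qty=10): fills=none; bids=[#3:1@98] asks=[#5:10@104 #4:7@105]
After op 6 cancel(order #5): fills=none; bids=[#3:1@98] asks=[#4:7@105]
After op 7 [order #6] market_sell(qty=5): fills=#3x#6:1@98; bids=[-] asks=[#4:7@105]
After op 8 [order #7] market_buy(qty=4): fills=#7x#4:4@105; bids=[-] asks=[#4:3@105]

Answer: 1@98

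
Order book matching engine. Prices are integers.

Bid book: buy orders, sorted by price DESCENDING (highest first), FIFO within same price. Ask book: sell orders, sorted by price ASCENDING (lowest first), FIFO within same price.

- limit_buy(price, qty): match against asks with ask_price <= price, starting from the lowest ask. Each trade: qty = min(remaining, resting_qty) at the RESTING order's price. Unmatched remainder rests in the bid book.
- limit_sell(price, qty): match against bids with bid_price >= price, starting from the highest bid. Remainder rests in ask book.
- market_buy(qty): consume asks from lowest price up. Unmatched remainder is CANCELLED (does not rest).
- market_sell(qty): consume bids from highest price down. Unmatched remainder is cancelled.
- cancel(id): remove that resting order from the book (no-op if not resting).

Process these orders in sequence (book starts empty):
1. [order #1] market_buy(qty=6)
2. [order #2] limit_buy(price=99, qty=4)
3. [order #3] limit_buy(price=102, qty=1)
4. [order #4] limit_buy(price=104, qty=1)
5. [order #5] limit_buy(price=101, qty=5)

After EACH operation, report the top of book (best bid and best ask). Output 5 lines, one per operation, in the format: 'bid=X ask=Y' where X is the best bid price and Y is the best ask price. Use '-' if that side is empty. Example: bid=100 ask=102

After op 1 [order #1] market_buy(qty=6): fills=none; bids=[-] asks=[-]
After op 2 [order #2] limit_buy(price=99, qty=4): fills=none; bids=[#2:4@99] asks=[-]
After op 3 [order #3] limit_buy(price=102, qty=1): fills=none; bids=[#3:1@102 #2:4@99] asks=[-]
After op 4 [order #4] limit_buy(price=104, qty=1): fills=none; bids=[#4:1@104 #3:1@102 #2:4@99] asks=[-]
After op 5 [order #5] limit_buy(price=101, qty=5): fills=none; bids=[#4:1@104 #3:1@102 #5:5@101 #2:4@99] asks=[-]

Answer: bid=- ask=-
bid=99 ask=-
bid=102 ask=-
bid=104 ask=-
bid=104 ask=-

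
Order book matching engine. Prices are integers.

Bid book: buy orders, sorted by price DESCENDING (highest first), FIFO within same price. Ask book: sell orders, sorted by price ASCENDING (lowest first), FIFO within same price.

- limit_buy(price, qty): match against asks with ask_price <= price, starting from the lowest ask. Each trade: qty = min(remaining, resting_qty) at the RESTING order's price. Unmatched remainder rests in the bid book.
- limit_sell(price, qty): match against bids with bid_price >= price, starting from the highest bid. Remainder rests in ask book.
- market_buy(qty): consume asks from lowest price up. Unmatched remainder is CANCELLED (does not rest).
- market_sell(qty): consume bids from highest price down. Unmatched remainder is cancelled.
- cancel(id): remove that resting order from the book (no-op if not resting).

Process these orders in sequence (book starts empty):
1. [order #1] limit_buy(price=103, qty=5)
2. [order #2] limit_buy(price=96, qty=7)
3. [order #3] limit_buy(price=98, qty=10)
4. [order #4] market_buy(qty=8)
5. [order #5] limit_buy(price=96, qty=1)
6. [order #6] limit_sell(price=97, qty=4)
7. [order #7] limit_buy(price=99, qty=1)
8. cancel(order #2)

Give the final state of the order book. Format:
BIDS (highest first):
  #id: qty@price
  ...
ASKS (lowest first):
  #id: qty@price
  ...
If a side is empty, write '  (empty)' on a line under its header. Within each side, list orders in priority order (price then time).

Answer: BIDS (highest first):
  #1: 1@103
  #7: 1@99
  #3: 10@98
  #5: 1@96
ASKS (lowest first):
  (empty)

Derivation:
After op 1 [order #1] limit_buy(price=103, qty=5): fills=none; bids=[#1:5@103] asks=[-]
After op 2 [order #2] limit_buy(price=96, qty=7): fills=none; bids=[#1:5@103 #2:7@96] asks=[-]
After op 3 [order #3] limit_buy(price=98, qty=10): fills=none; bids=[#1:5@103 #3:10@98 #2:7@96] asks=[-]
After op 4 [order #4] market_buy(qty=8): fills=none; bids=[#1:5@103 #3:10@98 #2:7@96] asks=[-]
After op 5 [order #5] limit_buy(price=96, qty=1): fills=none; bids=[#1:5@103 #3:10@98 #2:7@96 #5:1@96] asks=[-]
After op 6 [order #6] limit_sell(price=97, qty=4): fills=#1x#6:4@103; bids=[#1:1@103 #3:10@98 #2:7@96 #5:1@96] asks=[-]
After op 7 [order #7] limit_buy(price=99, qty=1): fills=none; bids=[#1:1@103 #7:1@99 #3:10@98 #2:7@96 #5:1@96] asks=[-]
After op 8 cancel(order #2): fills=none; bids=[#1:1@103 #7:1@99 #3:10@98 #5:1@96] asks=[-]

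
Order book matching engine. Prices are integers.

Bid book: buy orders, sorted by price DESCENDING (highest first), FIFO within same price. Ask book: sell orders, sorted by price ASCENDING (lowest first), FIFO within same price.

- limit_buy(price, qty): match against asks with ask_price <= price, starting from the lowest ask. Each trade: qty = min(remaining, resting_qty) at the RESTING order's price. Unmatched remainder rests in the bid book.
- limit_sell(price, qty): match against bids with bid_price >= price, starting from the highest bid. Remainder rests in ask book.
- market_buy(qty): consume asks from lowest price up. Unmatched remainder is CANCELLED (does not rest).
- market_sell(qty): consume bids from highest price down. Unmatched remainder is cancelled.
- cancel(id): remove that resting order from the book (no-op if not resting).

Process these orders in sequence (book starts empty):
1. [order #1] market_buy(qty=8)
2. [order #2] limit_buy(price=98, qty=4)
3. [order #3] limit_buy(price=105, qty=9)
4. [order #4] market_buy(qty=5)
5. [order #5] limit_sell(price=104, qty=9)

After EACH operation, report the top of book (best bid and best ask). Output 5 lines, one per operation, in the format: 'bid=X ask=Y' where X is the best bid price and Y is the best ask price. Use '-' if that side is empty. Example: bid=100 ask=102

After op 1 [order #1] market_buy(qty=8): fills=none; bids=[-] asks=[-]
After op 2 [order #2] limit_buy(price=98, qty=4): fills=none; bids=[#2:4@98] asks=[-]
After op 3 [order #3] limit_buy(price=105, qty=9): fills=none; bids=[#3:9@105 #2:4@98] asks=[-]
After op 4 [order #4] market_buy(qty=5): fills=none; bids=[#3:9@105 #2:4@98] asks=[-]
After op 5 [order #5] limit_sell(price=104, qty=9): fills=#3x#5:9@105; bids=[#2:4@98] asks=[-]

Answer: bid=- ask=-
bid=98 ask=-
bid=105 ask=-
bid=105 ask=-
bid=98 ask=-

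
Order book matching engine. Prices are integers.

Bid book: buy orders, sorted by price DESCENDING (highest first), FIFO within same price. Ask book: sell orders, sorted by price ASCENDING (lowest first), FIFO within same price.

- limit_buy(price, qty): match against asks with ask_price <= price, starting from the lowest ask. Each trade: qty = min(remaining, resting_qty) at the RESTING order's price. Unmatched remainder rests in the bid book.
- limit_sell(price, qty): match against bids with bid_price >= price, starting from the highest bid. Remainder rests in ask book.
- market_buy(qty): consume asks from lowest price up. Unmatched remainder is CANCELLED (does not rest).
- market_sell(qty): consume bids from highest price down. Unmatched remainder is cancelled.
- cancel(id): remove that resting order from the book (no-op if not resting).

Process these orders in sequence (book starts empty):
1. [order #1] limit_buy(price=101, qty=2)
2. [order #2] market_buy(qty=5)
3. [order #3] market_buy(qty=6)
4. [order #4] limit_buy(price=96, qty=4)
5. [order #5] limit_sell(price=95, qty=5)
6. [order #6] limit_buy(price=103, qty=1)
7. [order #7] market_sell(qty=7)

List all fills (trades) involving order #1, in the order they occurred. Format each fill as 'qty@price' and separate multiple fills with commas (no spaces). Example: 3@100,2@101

After op 1 [order #1] limit_buy(price=101, qty=2): fills=none; bids=[#1:2@101] asks=[-]
After op 2 [order #2] market_buy(qty=5): fills=none; bids=[#1:2@101] asks=[-]
After op 3 [order #3] market_buy(qty=6): fills=none; bids=[#1:2@101] asks=[-]
After op 4 [order #4] limit_buy(price=96, qty=4): fills=none; bids=[#1:2@101 #4:4@96] asks=[-]
After op 5 [order #5] limit_sell(price=95, qty=5): fills=#1x#5:2@101 #4x#5:3@96; bids=[#4:1@96] asks=[-]
After op 6 [order #6] limit_buy(price=103, qty=1): fills=none; bids=[#6:1@103 #4:1@96] asks=[-]
After op 7 [order #7] market_sell(qty=7): fills=#6x#7:1@103 #4x#7:1@96; bids=[-] asks=[-]

Answer: 2@101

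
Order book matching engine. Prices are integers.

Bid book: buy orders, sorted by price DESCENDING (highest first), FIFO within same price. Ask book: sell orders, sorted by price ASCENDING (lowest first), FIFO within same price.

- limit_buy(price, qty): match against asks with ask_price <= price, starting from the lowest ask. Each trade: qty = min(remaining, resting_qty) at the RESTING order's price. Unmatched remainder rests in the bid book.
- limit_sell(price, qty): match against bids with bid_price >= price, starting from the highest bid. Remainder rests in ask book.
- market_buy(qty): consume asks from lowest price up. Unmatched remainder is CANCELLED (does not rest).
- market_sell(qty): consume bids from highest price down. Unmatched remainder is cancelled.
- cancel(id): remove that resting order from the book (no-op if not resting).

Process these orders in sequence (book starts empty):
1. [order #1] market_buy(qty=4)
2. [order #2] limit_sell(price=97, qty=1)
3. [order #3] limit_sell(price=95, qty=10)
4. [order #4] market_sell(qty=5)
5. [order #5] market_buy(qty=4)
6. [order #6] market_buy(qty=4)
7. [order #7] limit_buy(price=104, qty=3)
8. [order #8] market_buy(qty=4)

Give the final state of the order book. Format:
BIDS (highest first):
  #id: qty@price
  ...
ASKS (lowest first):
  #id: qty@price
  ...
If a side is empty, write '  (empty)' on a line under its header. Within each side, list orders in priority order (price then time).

Answer: BIDS (highest first):
  (empty)
ASKS (lowest first):
  (empty)

Derivation:
After op 1 [order #1] market_buy(qty=4): fills=none; bids=[-] asks=[-]
After op 2 [order #2] limit_sell(price=97, qty=1): fills=none; bids=[-] asks=[#2:1@97]
After op 3 [order #3] limit_sell(price=95, qty=10): fills=none; bids=[-] asks=[#3:10@95 #2:1@97]
After op 4 [order #4] market_sell(qty=5): fills=none; bids=[-] asks=[#3:10@95 #2:1@97]
After op 5 [order #5] market_buy(qty=4): fills=#5x#3:4@95; bids=[-] asks=[#3:6@95 #2:1@97]
After op 6 [order #6] market_buy(qty=4): fills=#6x#3:4@95; bids=[-] asks=[#3:2@95 #2:1@97]
After op 7 [order #7] limit_buy(price=104, qty=3): fills=#7x#3:2@95 #7x#2:1@97; bids=[-] asks=[-]
After op 8 [order #8] market_buy(qty=4): fills=none; bids=[-] asks=[-]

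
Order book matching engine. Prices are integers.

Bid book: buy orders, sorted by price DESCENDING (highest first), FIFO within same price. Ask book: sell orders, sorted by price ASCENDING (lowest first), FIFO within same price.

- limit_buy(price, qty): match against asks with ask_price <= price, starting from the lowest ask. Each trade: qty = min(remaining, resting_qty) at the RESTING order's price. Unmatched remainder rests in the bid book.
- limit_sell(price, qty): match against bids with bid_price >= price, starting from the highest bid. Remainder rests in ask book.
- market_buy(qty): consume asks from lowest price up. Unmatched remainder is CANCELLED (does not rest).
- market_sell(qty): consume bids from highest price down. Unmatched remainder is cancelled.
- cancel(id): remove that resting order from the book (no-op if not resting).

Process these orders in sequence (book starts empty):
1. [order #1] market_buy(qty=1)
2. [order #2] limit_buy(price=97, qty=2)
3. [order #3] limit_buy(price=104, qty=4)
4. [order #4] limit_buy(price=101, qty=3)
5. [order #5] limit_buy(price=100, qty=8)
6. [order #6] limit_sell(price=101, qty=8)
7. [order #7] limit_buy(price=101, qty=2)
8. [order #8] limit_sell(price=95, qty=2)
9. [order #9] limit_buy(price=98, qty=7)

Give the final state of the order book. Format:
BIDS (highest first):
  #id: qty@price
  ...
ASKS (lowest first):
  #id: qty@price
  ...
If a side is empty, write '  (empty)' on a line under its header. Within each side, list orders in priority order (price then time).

Answer: BIDS (highest first):
  #5: 7@100
  #9: 7@98
  #2: 2@97
ASKS (lowest first):
  (empty)

Derivation:
After op 1 [order #1] market_buy(qty=1): fills=none; bids=[-] asks=[-]
After op 2 [order #2] limit_buy(price=97, qty=2): fills=none; bids=[#2:2@97] asks=[-]
After op 3 [order #3] limit_buy(price=104, qty=4): fills=none; bids=[#3:4@104 #2:2@97] asks=[-]
After op 4 [order #4] limit_buy(price=101, qty=3): fills=none; bids=[#3:4@104 #4:3@101 #2:2@97] asks=[-]
After op 5 [order #5] limit_buy(price=100, qty=8): fills=none; bids=[#3:4@104 #4:3@101 #5:8@100 #2:2@97] asks=[-]
After op 6 [order #6] limit_sell(price=101, qty=8): fills=#3x#6:4@104 #4x#6:3@101; bids=[#5:8@100 #2:2@97] asks=[#6:1@101]
After op 7 [order #7] limit_buy(price=101, qty=2): fills=#7x#6:1@101; bids=[#7:1@101 #5:8@100 #2:2@97] asks=[-]
After op 8 [order #8] limit_sell(price=95, qty=2): fills=#7x#8:1@101 #5x#8:1@100; bids=[#5:7@100 #2:2@97] asks=[-]
After op 9 [order #9] limit_buy(price=98, qty=7): fills=none; bids=[#5:7@100 #9:7@98 #2:2@97] asks=[-]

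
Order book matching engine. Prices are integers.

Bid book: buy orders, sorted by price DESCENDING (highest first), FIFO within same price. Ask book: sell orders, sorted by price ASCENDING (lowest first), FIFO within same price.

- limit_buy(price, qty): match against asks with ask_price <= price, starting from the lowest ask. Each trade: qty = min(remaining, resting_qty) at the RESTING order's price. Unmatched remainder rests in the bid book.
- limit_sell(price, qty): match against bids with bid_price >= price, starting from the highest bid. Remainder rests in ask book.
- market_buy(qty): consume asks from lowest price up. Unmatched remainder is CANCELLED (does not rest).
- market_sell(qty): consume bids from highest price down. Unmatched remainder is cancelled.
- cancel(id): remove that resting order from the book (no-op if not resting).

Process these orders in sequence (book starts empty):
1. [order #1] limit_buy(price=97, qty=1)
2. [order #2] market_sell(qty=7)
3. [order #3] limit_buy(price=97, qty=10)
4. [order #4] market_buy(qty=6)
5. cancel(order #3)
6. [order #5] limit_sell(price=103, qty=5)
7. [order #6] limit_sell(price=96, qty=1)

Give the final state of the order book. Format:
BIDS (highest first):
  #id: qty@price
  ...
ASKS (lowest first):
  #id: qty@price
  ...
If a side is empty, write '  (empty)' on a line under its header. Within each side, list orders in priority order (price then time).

Answer: BIDS (highest first):
  (empty)
ASKS (lowest first):
  #6: 1@96
  #5: 5@103

Derivation:
After op 1 [order #1] limit_buy(price=97, qty=1): fills=none; bids=[#1:1@97] asks=[-]
After op 2 [order #2] market_sell(qty=7): fills=#1x#2:1@97; bids=[-] asks=[-]
After op 3 [order #3] limit_buy(price=97, qty=10): fills=none; bids=[#3:10@97] asks=[-]
After op 4 [order #4] market_buy(qty=6): fills=none; bids=[#3:10@97] asks=[-]
After op 5 cancel(order #3): fills=none; bids=[-] asks=[-]
After op 6 [order #5] limit_sell(price=103, qty=5): fills=none; bids=[-] asks=[#5:5@103]
After op 7 [order #6] limit_sell(price=96, qty=1): fills=none; bids=[-] asks=[#6:1@96 #5:5@103]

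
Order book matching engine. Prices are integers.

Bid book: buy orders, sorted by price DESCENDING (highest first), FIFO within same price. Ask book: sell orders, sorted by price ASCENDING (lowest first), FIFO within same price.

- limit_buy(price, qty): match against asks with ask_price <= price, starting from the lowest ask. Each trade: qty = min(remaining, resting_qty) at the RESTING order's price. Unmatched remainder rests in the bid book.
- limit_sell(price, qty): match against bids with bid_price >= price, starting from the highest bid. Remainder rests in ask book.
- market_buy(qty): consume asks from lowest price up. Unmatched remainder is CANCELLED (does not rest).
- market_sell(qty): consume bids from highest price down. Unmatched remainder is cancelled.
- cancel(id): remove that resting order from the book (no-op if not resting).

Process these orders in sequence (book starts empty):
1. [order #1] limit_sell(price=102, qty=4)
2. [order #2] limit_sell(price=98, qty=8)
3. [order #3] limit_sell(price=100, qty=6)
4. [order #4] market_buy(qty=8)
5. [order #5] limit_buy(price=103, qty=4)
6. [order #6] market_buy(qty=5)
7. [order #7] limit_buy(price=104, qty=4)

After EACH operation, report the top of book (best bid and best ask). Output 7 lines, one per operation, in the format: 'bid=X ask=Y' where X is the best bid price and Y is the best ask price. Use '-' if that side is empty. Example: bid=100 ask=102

Answer: bid=- ask=102
bid=- ask=98
bid=- ask=98
bid=- ask=100
bid=- ask=100
bid=- ask=102
bid=104 ask=-

Derivation:
After op 1 [order #1] limit_sell(price=102, qty=4): fills=none; bids=[-] asks=[#1:4@102]
After op 2 [order #2] limit_sell(price=98, qty=8): fills=none; bids=[-] asks=[#2:8@98 #1:4@102]
After op 3 [order #3] limit_sell(price=100, qty=6): fills=none; bids=[-] asks=[#2:8@98 #3:6@100 #1:4@102]
After op 4 [order #4] market_buy(qty=8): fills=#4x#2:8@98; bids=[-] asks=[#3:6@100 #1:4@102]
After op 5 [order #5] limit_buy(price=103, qty=4): fills=#5x#3:4@100; bids=[-] asks=[#3:2@100 #1:4@102]
After op 6 [order #6] market_buy(qty=5): fills=#6x#3:2@100 #6x#1:3@102; bids=[-] asks=[#1:1@102]
After op 7 [order #7] limit_buy(price=104, qty=4): fills=#7x#1:1@102; bids=[#7:3@104] asks=[-]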